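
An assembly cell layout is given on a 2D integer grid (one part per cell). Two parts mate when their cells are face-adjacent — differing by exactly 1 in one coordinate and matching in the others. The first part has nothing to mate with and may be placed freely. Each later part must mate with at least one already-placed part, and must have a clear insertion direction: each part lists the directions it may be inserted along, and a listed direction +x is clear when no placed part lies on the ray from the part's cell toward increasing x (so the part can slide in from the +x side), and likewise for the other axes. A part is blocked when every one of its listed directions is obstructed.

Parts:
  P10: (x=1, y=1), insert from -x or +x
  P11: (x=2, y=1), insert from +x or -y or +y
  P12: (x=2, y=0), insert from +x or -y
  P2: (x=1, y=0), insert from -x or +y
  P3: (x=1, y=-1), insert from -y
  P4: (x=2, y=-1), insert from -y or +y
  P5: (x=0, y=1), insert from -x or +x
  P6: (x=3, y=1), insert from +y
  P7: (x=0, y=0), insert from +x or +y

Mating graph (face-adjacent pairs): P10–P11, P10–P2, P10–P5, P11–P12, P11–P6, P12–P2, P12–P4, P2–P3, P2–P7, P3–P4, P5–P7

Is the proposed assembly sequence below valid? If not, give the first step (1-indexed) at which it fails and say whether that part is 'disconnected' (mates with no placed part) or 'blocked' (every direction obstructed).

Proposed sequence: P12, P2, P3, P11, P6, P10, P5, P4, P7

1. P12@(2, 0) [+x clear] — {P12}
2. P2@(1, 0) [-x clear] — {P12, P2}
3. P3@(1, -1) [-y clear] — {P12, P2, P3}
4. P11@(2, 1) [+x clear] — {P11, P12, P2, P3}
5. P6@(3, 1) [+y clear] — {P11, P12, P2, P3, P6}
6. P10@(1, 1) [-x clear] — {P10, P11, P12, P2, P3, P6}
7. P5@(0, 1) [-x clear] — {P10, P11, P12, P2, P3, P5, P6}
8. P4@(2, -1) [-y clear] — {P10, P11, P12, P2, P3, P4, P5, P6}
9. P7@(0, 0) — +x/+y all obstructed ⇒ blocked

Invalid at step 9 (blocked)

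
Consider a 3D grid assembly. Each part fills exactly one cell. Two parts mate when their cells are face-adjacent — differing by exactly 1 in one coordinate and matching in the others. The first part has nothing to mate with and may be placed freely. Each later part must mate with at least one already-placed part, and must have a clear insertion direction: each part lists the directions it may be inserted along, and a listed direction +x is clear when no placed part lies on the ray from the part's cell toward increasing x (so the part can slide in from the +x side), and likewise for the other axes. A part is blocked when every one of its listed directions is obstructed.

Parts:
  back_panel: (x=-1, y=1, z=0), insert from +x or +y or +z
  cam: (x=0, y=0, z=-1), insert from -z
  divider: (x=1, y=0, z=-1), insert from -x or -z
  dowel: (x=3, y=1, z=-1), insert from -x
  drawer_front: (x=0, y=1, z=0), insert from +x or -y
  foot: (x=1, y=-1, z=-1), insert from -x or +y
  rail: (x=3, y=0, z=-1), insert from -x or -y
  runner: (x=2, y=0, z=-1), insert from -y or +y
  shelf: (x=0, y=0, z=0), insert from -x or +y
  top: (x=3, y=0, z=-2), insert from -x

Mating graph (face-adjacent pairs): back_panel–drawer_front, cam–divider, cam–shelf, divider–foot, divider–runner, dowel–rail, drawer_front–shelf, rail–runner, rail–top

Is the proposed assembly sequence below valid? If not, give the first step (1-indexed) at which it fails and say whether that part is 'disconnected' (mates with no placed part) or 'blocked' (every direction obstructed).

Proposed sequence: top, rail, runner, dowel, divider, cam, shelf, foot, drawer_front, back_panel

1. top@(3, 0, -2) [-x clear] — {top}
2. rail@(3, 0, -1) [-x clear] — {rail, top}
3. runner@(2, 0, -1) [-y clear] — {rail, runner, top}
4. dowel@(3, 1, -1) [-x clear] — {dowel, rail, runner, top}
5. divider@(1, 0, -1) [-x clear] — {divider, dowel, rail, runner, top}
6. cam@(0, 0, -1) [-z clear] — {cam, divider, dowel, rail, runner, top}
7. shelf@(0, 0, 0) [-x clear] — {cam, divider, dowel, rail, runner, shelf, top}
8. foot@(1, -1, -1) [-x clear] — {cam, divider, dowel, foot, rail, runner, shelf, top}
9. drawer_front@(0, 1, 0) [+x clear] — {cam, divider, dowel, drawer_front, foot, rail, runner, shelf, top}
10. back_panel@(-1, 1, 0) [+y clear] — {back_panel, cam, divider, dowel, drawer_front, foot, rail, runner, shelf, top}

Valid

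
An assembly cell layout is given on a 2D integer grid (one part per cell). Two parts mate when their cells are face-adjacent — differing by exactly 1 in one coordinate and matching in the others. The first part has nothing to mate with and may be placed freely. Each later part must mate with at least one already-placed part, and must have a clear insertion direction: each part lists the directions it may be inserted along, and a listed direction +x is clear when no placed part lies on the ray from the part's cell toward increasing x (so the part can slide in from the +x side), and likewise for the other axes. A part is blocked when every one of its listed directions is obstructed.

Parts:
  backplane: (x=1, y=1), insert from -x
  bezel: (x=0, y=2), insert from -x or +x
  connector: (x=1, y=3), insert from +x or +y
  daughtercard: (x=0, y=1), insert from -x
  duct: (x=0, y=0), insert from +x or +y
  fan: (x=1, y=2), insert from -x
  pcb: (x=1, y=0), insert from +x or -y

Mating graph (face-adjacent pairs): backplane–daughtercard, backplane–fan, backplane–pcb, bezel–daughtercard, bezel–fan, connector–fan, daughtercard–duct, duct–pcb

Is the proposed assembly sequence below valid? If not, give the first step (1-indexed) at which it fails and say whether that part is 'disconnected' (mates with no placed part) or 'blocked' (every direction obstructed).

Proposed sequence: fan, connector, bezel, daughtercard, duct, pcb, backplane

Invalid at step 7 (blocked)

1. fan@(1, 2) [-x clear] — {fan}
2. connector@(1, 3) [+x clear] — {connector, fan}
3. bezel@(0, 2) [-x clear] — {bezel, connector, fan}
4. daughtercard@(0, 1) [-x clear] — {bezel, connector, daughtercard, fan}
5. duct@(0, 0) [+x clear] — {bezel, connector, daughtercard, duct, fan}
6. pcb@(1, 0) [+x clear] — {bezel, connector, daughtercard, duct, fan, pcb}
7. backplane@(1, 1) — -x all obstructed ⇒ blocked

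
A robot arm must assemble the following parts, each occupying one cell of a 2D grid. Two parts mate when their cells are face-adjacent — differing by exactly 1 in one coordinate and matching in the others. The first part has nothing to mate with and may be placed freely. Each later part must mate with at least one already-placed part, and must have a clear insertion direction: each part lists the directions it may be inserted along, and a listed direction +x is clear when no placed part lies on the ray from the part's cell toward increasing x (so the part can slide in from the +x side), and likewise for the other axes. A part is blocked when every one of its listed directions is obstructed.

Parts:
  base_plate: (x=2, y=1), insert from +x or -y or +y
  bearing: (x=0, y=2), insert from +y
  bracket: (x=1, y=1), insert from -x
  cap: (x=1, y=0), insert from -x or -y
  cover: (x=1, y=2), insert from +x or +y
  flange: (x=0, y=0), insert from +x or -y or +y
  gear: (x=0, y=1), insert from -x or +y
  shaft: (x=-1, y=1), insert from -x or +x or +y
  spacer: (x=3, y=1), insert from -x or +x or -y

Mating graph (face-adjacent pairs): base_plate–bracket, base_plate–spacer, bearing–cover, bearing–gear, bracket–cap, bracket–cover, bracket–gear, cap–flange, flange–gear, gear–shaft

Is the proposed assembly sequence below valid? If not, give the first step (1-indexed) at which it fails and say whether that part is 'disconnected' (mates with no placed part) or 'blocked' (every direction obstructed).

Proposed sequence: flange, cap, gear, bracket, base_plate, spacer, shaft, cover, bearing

Invalid at step 4 (blocked)

1. flange@(0, 0) [+x clear] — {flange}
2. cap@(1, 0) [-y clear] — {cap, flange}
3. gear@(0, 1) [-x clear] — {cap, flange, gear}
4. bracket@(1, 1) — -x all obstructed ⇒ blocked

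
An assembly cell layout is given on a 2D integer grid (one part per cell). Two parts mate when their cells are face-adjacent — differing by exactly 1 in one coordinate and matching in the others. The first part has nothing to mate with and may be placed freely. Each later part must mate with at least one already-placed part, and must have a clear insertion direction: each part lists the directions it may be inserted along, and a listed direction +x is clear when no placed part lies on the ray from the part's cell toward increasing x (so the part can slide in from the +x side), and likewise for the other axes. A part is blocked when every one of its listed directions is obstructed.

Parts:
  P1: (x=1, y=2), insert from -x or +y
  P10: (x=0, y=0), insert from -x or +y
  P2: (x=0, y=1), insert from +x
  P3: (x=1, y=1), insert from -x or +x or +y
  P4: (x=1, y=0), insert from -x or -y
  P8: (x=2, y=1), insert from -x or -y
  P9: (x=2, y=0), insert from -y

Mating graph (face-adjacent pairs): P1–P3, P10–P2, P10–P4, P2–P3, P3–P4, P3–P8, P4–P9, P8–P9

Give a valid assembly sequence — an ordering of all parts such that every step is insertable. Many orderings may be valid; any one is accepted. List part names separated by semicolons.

P10; P4; P2; P3; P1; P8; P9

1. P10@(0, 0) [-x clear] — {P10}
2. P4@(1, 0) [-y clear] — {P10, P4}
3. P2@(0, 1) [+x clear] — {P10, P2, P4}
4. P3@(1, 1) [+x clear] — {P10, P2, P3, P4}
5. P1@(1, 2) [-x clear] — {P1, P10, P2, P3, P4}
6. P8@(2, 1) [-y clear] — {P1, P10, P2, P3, P4, P8}
7. P9@(2, 0) [-y clear] — {P1, P10, P2, P3, P4, P8, P9}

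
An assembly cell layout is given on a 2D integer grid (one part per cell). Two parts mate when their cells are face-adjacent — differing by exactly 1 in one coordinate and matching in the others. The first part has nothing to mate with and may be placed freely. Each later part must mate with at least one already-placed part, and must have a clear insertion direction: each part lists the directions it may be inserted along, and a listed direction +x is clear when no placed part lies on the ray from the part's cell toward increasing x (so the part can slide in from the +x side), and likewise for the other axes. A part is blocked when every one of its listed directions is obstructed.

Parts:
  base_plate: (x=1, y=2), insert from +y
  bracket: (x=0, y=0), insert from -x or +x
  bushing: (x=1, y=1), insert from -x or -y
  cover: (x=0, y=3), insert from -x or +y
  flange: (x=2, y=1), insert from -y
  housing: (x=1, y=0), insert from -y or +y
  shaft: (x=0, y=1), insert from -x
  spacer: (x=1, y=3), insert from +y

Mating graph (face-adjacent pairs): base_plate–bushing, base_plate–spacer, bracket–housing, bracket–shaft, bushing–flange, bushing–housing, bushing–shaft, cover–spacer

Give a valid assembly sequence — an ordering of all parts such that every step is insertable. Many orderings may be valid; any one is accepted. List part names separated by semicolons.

1. shaft@(0, 1) [-x clear] — {shaft}
2. bracket@(0, 0) [-x clear] — {bracket, shaft}
3. bushing@(1, 1) [-y clear] — {bracket, bushing, shaft}
4. housing@(1, 0) [-y clear] — {bracket, bushing, housing, shaft}
5. flange@(2, 1) [-y clear] — {bracket, bushing, flange, housing, shaft}
6. base_plate@(1, 2) [+y clear] — {base_plate, bracket, bushing, flange, housing, shaft}
7. spacer@(1, 3) [+y clear] — {base_plate, bracket, bushing, flange, housing, shaft, spacer}
8. cover@(0, 3) [-x clear] — {base_plate, bracket, bushing, cover, flange, housing, shaft, spacer}

shaft; bracket; bushing; housing; flange; base_plate; spacer; cover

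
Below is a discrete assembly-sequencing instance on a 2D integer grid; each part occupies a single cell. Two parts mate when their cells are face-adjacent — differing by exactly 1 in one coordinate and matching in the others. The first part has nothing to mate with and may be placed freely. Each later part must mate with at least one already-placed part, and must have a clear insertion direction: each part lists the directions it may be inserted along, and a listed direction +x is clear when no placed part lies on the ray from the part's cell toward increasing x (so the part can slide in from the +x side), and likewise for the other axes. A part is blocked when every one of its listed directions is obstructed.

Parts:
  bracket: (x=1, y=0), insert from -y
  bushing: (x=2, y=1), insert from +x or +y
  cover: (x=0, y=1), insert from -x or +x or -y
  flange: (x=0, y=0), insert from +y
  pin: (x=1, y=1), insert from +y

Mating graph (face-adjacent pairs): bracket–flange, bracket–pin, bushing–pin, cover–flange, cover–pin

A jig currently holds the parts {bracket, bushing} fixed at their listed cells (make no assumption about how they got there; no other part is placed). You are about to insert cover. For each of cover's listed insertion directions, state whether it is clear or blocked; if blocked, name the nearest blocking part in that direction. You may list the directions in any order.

-x: ray from cover(0, 1) has no placed part ⇒ clear
+x: nearest on ray is bushing@(2, 1) ⇒ blocked
-y: ray from cover(0, 1) has no placed part ⇒ clear

+x: blocked by bushing; -x: clear; -y: clear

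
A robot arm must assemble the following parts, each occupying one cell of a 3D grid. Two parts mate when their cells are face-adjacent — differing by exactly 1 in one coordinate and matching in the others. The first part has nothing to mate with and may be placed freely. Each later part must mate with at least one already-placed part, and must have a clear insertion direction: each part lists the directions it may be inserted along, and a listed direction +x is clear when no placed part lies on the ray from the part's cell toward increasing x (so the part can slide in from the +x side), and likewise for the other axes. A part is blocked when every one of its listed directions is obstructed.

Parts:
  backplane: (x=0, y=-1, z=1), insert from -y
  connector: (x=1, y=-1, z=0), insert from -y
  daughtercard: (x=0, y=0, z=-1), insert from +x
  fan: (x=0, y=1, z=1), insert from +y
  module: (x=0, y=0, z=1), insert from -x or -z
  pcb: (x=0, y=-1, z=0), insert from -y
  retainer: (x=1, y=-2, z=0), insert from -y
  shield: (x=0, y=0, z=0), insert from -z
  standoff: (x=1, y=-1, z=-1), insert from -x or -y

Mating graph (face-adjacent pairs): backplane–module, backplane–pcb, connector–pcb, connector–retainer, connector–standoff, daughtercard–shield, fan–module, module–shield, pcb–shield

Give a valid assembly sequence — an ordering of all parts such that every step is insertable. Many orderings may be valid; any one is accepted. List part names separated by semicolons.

1. shield@(0, 0, 0) [-z clear] — {shield}
2. module@(0, 0, 1) [-x clear] — {module, shield}
3. backplane@(0, -1, 1) [-y clear] — {backplane, module, shield}
4. fan@(0, 1, 1) [+y clear] — {backplane, fan, module, shield}
5. daughtercard@(0, 0, -1) [+x clear] — {backplane, daughtercard, fan, module, shield}
6. pcb@(0, -1, 0) [-y clear] — {backplane, daughtercard, fan, module, pcb, shield}
7. connector@(1, -1, 0) [-y clear] — {backplane, connector, daughtercard, fan, module, pcb, shield}
8. retainer@(1, -2, 0) [-y clear] — {backplane, connector, daughtercard, fan, module, pcb, retainer, shield}
9. standoff@(1, -1, -1) [-x clear] — {backplane, connector, daughtercard, fan, module, pcb, retainer, shield, standoff}

shield; module; backplane; fan; daughtercard; pcb; connector; retainer; standoff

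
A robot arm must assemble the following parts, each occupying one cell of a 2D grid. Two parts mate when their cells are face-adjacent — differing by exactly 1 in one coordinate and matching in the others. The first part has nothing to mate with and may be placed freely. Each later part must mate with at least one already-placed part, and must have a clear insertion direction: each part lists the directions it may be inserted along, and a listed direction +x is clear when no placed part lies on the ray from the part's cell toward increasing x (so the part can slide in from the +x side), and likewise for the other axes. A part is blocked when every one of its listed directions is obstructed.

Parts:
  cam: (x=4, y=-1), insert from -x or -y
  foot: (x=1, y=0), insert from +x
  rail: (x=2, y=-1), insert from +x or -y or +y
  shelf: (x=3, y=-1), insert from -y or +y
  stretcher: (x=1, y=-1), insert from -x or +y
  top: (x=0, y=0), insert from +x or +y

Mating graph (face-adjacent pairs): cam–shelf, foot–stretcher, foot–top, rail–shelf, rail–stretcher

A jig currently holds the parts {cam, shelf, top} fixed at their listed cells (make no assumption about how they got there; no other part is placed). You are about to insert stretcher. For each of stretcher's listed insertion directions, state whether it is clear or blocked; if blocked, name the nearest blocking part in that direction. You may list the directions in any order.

-x: ray from stretcher(1, -1) has no placed part ⇒ clear
+y: ray from stretcher(1, -1) has no placed part ⇒ clear

+y: clear; -x: clear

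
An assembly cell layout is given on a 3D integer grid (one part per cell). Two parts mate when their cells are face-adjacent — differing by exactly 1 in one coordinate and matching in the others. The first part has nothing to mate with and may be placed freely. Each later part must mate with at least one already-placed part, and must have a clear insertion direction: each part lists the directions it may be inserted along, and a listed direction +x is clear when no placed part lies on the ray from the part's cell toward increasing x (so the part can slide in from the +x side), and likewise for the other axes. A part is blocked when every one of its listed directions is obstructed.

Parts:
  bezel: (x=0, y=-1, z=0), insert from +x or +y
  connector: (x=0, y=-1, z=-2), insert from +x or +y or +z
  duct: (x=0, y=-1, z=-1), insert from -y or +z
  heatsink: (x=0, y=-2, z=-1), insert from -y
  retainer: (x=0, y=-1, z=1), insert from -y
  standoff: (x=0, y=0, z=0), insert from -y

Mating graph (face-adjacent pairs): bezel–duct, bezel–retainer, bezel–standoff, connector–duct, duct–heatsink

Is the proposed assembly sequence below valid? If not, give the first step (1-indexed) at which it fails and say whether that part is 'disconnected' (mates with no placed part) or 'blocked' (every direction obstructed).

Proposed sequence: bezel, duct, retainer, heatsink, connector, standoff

1. bezel@(0, -1, 0) [+x clear] — {bezel}
2. duct@(0, -1, -1) [-y clear] — {bezel, duct}
3. retainer@(0, -1, 1) [-y clear] — {bezel, duct, retainer}
4. heatsink@(0, -2, -1) [-y clear] — {bezel, duct, heatsink, retainer}
5. connector@(0, -1, -2) [+x clear] — {bezel, connector, duct, heatsink, retainer}
6. standoff@(0, 0, 0) — -y all obstructed ⇒ blocked

Invalid at step 6 (blocked)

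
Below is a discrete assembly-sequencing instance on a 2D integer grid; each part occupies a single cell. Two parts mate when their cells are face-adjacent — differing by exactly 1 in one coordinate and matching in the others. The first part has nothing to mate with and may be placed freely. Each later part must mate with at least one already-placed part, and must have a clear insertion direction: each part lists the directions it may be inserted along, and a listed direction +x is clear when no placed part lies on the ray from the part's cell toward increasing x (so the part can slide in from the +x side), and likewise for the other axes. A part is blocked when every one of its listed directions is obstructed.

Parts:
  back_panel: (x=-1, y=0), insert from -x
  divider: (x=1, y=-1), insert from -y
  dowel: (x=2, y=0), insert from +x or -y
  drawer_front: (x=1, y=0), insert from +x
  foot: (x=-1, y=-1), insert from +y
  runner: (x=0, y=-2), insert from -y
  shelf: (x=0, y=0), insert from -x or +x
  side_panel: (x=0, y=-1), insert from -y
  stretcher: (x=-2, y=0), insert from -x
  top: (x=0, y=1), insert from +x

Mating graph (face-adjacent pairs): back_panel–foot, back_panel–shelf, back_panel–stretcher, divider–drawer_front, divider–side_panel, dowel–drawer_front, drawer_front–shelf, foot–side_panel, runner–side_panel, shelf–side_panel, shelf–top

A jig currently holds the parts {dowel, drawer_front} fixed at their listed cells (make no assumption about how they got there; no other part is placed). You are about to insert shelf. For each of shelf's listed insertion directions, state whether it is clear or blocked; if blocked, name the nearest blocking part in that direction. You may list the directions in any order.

+x: blocked by drawer_front; -x: clear

-x: ray from shelf(0, 0) has no placed part ⇒ clear
+x: nearest on ray is drawer_front@(1, 0) ⇒ blocked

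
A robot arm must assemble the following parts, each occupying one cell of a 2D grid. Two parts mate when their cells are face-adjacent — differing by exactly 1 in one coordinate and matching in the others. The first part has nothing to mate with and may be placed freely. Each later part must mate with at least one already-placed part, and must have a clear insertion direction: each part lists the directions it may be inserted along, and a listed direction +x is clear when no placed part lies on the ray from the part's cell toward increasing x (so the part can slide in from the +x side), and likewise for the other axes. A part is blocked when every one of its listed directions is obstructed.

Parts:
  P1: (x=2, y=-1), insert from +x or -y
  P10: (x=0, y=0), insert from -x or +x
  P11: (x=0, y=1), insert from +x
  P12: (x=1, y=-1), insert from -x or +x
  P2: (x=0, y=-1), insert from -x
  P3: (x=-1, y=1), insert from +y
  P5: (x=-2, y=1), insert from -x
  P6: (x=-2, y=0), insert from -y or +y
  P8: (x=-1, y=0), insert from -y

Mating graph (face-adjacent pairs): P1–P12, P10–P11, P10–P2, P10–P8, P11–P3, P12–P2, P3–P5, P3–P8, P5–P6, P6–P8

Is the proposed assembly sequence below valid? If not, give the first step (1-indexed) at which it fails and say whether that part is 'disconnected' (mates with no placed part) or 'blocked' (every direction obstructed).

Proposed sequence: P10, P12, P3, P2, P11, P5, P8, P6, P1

Invalid at step 2 (disconnected)

1. P10@(0, 0) [-x clear] — {P10}
2. P12@(1, -1) — no placed neighbour ⇒ disconnected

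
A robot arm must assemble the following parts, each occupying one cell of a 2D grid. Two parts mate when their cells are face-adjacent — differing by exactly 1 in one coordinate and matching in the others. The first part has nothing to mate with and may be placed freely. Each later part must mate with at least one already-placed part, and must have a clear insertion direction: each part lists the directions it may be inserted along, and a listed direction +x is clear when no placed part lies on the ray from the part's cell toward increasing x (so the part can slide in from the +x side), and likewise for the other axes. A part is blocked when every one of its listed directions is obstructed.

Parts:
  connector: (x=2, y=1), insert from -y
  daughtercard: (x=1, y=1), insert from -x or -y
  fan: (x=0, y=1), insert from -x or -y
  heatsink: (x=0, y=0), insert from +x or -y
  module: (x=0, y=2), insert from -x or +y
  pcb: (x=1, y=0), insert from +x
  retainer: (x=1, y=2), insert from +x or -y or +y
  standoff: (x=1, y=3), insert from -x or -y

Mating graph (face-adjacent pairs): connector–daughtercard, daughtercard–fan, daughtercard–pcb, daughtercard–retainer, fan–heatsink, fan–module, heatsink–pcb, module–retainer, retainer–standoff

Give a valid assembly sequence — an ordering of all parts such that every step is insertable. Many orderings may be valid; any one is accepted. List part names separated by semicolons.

heatsink; fan; daughtercard; retainer; standoff; pcb; module; connector

1. heatsink@(0, 0) [+x clear] — {heatsink}
2. fan@(0, 1) [-x clear] — {fan, heatsink}
3. daughtercard@(1, 1) [-y clear] — {daughtercard, fan, heatsink}
4. retainer@(1, 2) [+x clear] — {daughtercard, fan, heatsink, retainer}
5. standoff@(1, 3) [-x clear] — {daughtercard, fan, heatsink, retainer, standoff}
6. pcb@(1, 0) [+x clear] — {daughtercard, fan, heatsink, pcb, retainer, standoff}
7. module@(0, 2) [-x clear] — {daughtercard, fan, heatsink, module, pcb, retainer, standoff}
8. connector@(2, 1) [-y clear] — {connector, daughtercard, fan, heatsink, module, pcb, retainer, standoff}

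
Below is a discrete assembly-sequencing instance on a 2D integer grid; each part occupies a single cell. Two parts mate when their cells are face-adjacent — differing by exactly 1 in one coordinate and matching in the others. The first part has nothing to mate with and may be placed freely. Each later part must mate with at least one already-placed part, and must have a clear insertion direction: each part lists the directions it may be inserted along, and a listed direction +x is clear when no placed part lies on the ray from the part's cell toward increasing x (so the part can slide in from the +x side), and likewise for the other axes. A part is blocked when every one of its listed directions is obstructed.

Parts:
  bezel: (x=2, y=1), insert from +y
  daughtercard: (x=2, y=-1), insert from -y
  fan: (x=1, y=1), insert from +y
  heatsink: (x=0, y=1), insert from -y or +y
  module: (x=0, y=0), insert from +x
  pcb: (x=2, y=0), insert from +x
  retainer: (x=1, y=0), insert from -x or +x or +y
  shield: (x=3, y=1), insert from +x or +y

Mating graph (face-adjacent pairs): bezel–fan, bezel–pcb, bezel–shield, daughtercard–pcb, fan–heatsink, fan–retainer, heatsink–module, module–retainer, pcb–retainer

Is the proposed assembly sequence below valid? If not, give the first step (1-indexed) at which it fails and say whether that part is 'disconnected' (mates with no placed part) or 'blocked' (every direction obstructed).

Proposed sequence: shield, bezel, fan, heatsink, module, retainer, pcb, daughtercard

Valid

1. shield@(3, 1) [+x clear] — {shield}
2. bezel@(2, 1) [+y clear] — {bezel, shield}
3. fan@(1, 1) [+y clear] — {bezel, fan, shield}
4. heatsink@(0, 1) [-y clear] — {bezel, fan, heatsink, shield}
5. module@(0, 0) [+x clear] — {bezel, fan, heatsink, module, shield}
6. retainer@(1, 0) [+x clear] — {bezel, fan, heatsink, module, retainer, shield}
7. pcb@(2, 0) [+x clear] — {bezel, fan, heatsink, module, pcb, retainer, shield}
8. daughtercard@(2, -1) [-y clear] — {bezel, daughtercard, fan, heatsink, module, pcb, retainer, shield}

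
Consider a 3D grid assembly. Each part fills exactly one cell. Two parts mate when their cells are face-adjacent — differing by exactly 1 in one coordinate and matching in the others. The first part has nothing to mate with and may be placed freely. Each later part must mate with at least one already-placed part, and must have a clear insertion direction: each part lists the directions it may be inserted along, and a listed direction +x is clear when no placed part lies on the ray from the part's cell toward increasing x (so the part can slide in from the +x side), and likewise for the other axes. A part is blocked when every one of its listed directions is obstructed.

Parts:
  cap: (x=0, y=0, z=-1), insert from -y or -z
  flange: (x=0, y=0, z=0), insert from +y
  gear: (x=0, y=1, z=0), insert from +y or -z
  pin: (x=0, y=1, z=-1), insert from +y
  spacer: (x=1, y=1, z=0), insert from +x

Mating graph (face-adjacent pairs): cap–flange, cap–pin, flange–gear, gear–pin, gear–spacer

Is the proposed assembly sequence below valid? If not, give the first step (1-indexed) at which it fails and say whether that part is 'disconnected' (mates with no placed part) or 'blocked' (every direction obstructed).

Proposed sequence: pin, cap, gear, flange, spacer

Invalid at step 4 (blocked)

1. pin@(0, 1, -1) [+y clear] — {pin}
2. cap@(0, 0, -1) [-y clear] — {cap, pin}
3. gear@(0, 1, 0) [+y clear] — {cap, gear, pin}
4. flange@(0, 0, 0) — +y all obstructed ⇒ blocked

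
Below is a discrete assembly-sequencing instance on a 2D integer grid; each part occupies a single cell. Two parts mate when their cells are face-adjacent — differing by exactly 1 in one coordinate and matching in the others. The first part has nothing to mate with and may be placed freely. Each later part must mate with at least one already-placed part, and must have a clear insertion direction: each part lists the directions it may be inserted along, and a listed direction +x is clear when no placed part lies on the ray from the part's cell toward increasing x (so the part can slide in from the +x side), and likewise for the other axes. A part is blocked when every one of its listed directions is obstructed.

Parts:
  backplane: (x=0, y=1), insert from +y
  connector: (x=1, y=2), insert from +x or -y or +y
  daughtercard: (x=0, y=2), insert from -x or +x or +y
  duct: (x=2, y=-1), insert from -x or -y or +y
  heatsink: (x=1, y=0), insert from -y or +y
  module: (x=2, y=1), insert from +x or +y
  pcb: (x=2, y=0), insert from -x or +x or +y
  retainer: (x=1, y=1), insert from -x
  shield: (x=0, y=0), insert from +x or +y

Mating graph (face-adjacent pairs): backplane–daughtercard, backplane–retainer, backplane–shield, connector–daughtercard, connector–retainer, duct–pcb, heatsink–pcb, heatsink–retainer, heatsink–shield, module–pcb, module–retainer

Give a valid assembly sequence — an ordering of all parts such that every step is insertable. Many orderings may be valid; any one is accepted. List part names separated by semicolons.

1. heatsink@(1, 0) [-y clear] — {heatsink}
2. retainer@(1, 1) [-x clear] — {heatsink, retainer}
3. shield@(0, 0) [+y clear] — {heatsink, retainer, shield}
4. connector@(1, 2) [+x clear] — {connector, heatsink, retainer, shield}
5. pcb@(2, 0) [+x clear] — {connector, heatsink, pcb, retainer, shield}
6. duct@(2, -1) [-x clear] — {connector, duct, heatsink, pcb, retainer, shield}
7. module@(2, 1) [+x clear] — {connector, duct, heatsink, module, pcb, retainer, shield}
8. backplane@(0, 1) [+y clear] — {backplane, connector, duct, heatsink, module, pcb, retainer, shield}
9. daughtercard@(0, 2) [-x clear] — {backplane, connector, daughtercard, duct, heatsink, module, pcb, retainer, shield}

heatsink; retainer; shield; connector; pcb; duct; module; backplane; daughtercard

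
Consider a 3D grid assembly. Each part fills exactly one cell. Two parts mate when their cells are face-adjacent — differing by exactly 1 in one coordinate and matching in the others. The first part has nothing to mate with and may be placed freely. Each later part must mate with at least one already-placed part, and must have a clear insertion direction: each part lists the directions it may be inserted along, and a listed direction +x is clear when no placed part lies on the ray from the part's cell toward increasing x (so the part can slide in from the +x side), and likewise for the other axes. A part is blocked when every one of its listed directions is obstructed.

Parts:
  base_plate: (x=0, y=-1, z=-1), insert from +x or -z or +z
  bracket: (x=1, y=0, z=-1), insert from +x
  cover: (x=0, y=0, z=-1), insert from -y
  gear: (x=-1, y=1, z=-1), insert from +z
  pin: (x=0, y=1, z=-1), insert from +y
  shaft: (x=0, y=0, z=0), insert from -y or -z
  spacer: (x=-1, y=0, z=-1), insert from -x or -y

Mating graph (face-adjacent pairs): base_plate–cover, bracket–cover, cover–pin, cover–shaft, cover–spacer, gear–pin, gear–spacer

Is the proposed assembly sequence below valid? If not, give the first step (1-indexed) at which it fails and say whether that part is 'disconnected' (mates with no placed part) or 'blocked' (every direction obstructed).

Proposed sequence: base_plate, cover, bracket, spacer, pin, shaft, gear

Invalid at step 2 (blocked)

1. base_plate@(0, -1, -1) [+x clear] — {base_plate}
2. cover@(0, 0, -1) — -y all obstructed ⇒ blocked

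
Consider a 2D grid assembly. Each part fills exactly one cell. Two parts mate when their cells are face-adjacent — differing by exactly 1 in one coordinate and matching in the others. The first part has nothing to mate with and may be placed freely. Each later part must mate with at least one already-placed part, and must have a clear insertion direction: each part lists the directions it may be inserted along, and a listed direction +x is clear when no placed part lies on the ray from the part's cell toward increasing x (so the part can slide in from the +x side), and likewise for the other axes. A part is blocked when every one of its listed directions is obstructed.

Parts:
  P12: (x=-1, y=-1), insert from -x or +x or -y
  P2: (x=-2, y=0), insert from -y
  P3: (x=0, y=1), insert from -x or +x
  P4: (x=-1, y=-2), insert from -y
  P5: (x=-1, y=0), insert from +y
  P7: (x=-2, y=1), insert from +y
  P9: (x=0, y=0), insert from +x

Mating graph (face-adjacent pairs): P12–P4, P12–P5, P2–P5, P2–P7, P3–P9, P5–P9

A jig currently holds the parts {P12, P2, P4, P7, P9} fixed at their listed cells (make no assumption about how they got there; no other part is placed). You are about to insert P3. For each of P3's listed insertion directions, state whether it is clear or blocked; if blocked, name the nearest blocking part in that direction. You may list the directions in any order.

+x: clear; -x: blocked by P7

-x: nearest on ray is P7@(-2, 1) ⇒ blocked
+x: ray from P3(0, 1) has no placed part ⇒ clear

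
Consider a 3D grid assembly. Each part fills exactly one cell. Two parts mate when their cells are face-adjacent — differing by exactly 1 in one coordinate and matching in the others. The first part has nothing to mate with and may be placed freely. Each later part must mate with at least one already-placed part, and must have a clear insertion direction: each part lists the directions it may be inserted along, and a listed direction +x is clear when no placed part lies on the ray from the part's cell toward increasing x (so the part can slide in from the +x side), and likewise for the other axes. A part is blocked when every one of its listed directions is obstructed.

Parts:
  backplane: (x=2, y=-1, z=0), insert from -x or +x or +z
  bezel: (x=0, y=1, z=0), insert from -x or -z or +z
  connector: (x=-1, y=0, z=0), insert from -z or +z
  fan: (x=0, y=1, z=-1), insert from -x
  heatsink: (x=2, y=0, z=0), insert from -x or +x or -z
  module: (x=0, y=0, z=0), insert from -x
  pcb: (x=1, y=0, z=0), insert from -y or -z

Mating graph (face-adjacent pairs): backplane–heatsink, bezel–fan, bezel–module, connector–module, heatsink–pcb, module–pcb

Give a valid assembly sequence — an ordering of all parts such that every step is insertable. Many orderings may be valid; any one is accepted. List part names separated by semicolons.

fan; bezel; module; connector; pcb; heatsink; backplane

1. fan@(0, 1, -1) [-x clear] — {fan}
2. bezel@(0, 1, 0) [-x clear] — {bezel, fan}
3. module@(0, 0, 0) [-x clear] — {bezel, fan, module}
4. connector@(-1, 0, 0) [-z clear] — {bezel, connector, fan, module}
5. pcb@(1, 0, 0) [-y clear] — {bezel, connector, fan, module, pcb}
6. heatsink@(2, 0, 0) [+x clear] — {bezel, connector, fan, heatsink, module, pcb}
7. backplane@(2, -1, 0) [-x clear] — {backplane, bezel, connector, fan, heatsink, module, pcb}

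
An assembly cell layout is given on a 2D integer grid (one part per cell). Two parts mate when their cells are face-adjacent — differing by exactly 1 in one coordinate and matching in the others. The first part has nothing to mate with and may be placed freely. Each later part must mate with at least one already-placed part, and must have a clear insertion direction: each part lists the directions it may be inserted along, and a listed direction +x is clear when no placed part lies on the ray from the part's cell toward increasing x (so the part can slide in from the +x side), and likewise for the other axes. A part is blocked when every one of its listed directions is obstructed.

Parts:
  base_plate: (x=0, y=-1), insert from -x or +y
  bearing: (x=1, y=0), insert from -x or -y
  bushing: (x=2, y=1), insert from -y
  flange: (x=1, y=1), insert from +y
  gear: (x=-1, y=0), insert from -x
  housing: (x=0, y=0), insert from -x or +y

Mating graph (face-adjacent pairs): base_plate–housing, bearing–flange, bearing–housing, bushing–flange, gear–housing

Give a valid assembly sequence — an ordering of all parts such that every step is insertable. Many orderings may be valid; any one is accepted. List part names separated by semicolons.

1. bushing@(2, 1) [-y clear] — {bushing}
2. flange@(1, 1) [+y clear] — {bushing, flange}
3. bearing@(1, 0) [-x clear] — {bearing, bushing, flange}
4. housing@(0, 0) [-x clear] — {bearing, bushing, flange, housing}
5. base_plate@(0, -1) [-x clear] — {base_plate, bearing, bushing, flange, housing}
6. gear@(-1, 0) [-x clear] — {base_plate, bearing, bushing, flange, gear, housing}

bushing; flange; bearing; housing; base_plate; gear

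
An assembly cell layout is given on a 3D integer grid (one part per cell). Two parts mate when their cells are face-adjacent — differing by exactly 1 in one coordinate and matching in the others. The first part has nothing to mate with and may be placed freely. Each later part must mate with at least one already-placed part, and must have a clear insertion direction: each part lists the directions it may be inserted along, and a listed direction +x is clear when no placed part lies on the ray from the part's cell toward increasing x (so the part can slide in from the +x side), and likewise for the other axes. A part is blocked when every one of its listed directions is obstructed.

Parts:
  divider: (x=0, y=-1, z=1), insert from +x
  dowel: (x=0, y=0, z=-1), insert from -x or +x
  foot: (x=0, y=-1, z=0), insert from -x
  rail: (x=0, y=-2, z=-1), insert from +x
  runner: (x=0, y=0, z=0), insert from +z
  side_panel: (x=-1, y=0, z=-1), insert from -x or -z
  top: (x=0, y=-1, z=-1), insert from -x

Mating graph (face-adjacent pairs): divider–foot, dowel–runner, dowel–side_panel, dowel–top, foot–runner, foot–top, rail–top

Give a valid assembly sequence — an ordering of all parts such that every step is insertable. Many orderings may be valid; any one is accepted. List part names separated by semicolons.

top; dowel; side_panel; rail; foot; runner; divider

1. top@(0, -1, -1) [-x clear] — {top}
2. dowel@(0, 0, -1) [-x clear] — {dowel, top}
3. side_panel@(-1, 0, -1) [-x clear] — {dowel, side_panel, top}
4. rail@(0, -2, -1) [+x clear] — {dowel, rail, side_panel, top}
5. foot@(0, -1, 0) [-x clear] — {dowel, foot, rail, side_panel, top}
6. runner@(0, 0, 0) [+z clear] — {dowel, foot, rail, runner, side_panel, top}
7. divider@(0, -1, 1) [+x clear] — {divider, dowel, foot, rail, runner, side_panel, top}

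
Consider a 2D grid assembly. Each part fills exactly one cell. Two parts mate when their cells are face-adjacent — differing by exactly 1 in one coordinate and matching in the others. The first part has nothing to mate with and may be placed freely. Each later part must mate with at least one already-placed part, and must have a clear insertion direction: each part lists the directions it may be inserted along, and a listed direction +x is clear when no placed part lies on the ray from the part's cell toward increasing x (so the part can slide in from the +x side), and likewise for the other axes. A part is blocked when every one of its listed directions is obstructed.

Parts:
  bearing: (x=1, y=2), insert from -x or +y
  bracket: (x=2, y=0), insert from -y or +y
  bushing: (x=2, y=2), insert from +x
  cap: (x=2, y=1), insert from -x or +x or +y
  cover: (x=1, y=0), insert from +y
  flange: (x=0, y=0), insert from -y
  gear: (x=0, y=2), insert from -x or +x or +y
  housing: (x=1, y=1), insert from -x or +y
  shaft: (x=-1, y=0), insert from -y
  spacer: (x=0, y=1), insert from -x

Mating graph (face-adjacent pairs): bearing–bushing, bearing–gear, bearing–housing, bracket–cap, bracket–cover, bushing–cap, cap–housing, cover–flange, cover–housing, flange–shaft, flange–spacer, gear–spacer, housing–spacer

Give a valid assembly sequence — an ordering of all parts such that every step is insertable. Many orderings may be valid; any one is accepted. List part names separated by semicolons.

1. gear@(0, 2) [-x clear] — {gear}
2. spacer@(0, 1) [-x clear] — {gear, spacer}
3. flange@(0, 0) [-y clear] — {flange, gear, spacer}
4. cover@(1, 0) [+y clear] — {cover, flange, gear, spacer}
5. housing@(1, 1) [+y clear] — {cover, flange, gear, housing, spacer}
6. bearing@(1, 2) [+y clear] — {bearing, cover, flange, gear, housing, spacer}
7. bushing@(2, 2) [+x clear] — {bearing, bushing, cover, flange, gear, housing, spacer}
8. bracket@(2, 0) [-y clear] — {bearing, bracket, bushing, cover, flange, gear, housing, spacer}
9. cap@(2, 1) [+x clear] — {bearing, bracket, bushing, cap, cover, flange, gear, housing, spacer}
10. shaft@(-1, 0) [-y clear] — {bearing, bracket, bushing, cap, cover, flange, gear, housing, shaft, spacer}

gear; spacer; flange; cover; housing; bearing; bushing; bracket; cap; shaft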